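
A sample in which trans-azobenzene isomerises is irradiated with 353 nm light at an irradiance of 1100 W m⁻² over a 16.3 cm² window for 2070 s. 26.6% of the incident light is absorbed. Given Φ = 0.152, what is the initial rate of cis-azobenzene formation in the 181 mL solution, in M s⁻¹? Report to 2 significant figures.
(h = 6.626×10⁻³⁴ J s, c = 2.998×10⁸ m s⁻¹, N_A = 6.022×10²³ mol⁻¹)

1.2×10⁻⁶ M s⁻¹

Photon energy at 353 nm: hc/λ = (6.626×10⁻³⁴)(2.998×10⁸)/(353×10⁻⁹) = 5.627×10⁻¹⁹ J.
Energy delivered: (1100 W m⁻²)(16.3×10⁻⁴ m²)(2070 s) = 3712 J.
Photons incident: 3712 / 5.627×10⁻¹⁹ = 6.597×10²¹, i.e. 6.597×10²¹/6.022×10²³ = 0.01095 mol.
Photons absorbed: 0.266 × 0.01095 = 0.002913 mol.
Product formed: 0.152 × 0.002913 = 4.428×10⁻⁴ mol.
Rate: 4.428×10⁻⁴ mol / (2070 s × 0.181 L) = 1.2×10⁻⁶ M s⁻¹.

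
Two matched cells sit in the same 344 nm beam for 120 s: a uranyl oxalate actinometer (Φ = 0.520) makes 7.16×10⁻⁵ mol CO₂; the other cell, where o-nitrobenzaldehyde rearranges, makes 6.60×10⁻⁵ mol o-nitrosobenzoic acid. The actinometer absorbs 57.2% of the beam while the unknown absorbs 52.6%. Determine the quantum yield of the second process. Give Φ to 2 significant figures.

Φ = 0.52

Photons absorbed by the actinometer: 7.16×10⁻⁵ / 0.520 = 1.377×10⁻⁴ mol.
Incident flux: 1.377×10⁻⁴ / 0.572 = 2.407×10⁻⁴ einstein.
Absorbed by unknown: 0.526 × 2.407×10⁻⁴ = 1.266×10⁻⁴ mol.
Φ(unknown) = 6.60×10⁻⁵ / 1.266×10⁻⁴ = 0.52.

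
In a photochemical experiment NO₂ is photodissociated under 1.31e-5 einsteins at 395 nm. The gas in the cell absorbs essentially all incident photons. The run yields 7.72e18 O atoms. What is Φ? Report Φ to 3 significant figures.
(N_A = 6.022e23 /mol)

Product: 7.72e18 / 6.022e23 = 1.282e-5 mol.
Φ = 1.282e-5 mol / 1.31e-5 mol photons = 0.979.

Φ = 0.979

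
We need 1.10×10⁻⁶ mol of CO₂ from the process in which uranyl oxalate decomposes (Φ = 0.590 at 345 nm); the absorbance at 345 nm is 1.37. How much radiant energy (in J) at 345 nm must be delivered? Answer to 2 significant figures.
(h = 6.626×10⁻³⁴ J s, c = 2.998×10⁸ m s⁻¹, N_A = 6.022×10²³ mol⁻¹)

Photons that must be absorbed: 1.10×10⁻⁶ / 0.590 = 1.864×10⁻⁶ mol.
Fraction absorbed: 1 − 10^(−1.37) = 0.9573.
Incident photons needed: 1.864×10⁻⁶ / 0.9573 = 1.947×10⁻⁶ mol.
Photon energy: hc/λ = 5.758×10⁻¹⁹ J; per mole, 3.467×10⁵ J mol⁻¹.
Energy required: 1.947×10⁻⁶ × 3.467×10⁵ = 0.68 J.

0.68 J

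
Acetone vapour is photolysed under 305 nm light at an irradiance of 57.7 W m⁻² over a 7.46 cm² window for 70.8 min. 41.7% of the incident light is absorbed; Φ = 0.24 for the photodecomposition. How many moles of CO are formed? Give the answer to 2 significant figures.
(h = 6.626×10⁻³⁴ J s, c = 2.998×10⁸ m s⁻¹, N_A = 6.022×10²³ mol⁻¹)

Photon energy at 305 nm: hc/λ = (6.626×10⁻³⁴)(2.998×10⁸)/(305×10⁻⁹) = 6.513×10⁻¹⁹ J.
Energy delivered: (57.7 W m⁻²)(7.46×10⁻⁴ m²)(4248 s) = 182.9 J.
Photons incident: 182.9 / 6.513×10⁻¹⁹ = 2.808×10²⁰, i.e. 2.808×10²⁰/6.022×10²³ = 4.663×10⁻⁴ mol.
Photons absorbed: 0.417 × 4.663×10⁻⁴ = 1.944×10⁻⁴ mol.
Product: Φ × n_abs = 0.24 × 1.944×10⁻⁴ = 4.666×10⁻⁵ mol.

4.7×10⁻⁵ mol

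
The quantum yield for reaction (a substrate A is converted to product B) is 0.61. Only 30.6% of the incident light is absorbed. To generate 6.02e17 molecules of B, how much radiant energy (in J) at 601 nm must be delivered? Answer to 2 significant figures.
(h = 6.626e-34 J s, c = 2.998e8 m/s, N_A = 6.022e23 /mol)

Product: 6.02e17 / 6.022e23 = 9.997e-7 mol.
Photons that must be absorbed: 9.997e-7 / 0.61 = 1.639e-6 mol.
Incident photons needed: 1.639e-6 / 0.306 = 5.356e-6 mol.
Photon energy: hc/λ = 3.305e-19 J; per mole, 1.990e5 J mol⁻¹.
Energy required: 5.356e-6 × 1.990e5 = 1.1 J.

1.1 J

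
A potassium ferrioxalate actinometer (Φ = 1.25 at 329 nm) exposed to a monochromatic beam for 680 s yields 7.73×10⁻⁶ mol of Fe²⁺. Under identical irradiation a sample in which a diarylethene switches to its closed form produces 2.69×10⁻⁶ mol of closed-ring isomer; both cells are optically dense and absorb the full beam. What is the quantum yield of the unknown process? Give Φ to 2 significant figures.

Φ = 0.43

Photons absorbed by the actinometer: 7.73×10⁻⁶ / 1.25 = 6.184×10⁻⁶ mol.
Φ(unknown) = 2.69×10⁻⁶ / 6.184×10⁻⁶ = 0.43.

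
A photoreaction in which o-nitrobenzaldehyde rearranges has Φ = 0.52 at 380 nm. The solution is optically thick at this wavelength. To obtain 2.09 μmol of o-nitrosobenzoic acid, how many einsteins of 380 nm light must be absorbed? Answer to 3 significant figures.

Product: 2.09 μmol = 2.09×10⁻⁶ mol.
Photons that must be absorbed: 2.09×10⁻⁶ / 0.52 = 4.019×10⁻⁶ mol.

4.02×10⁻⁶ einstein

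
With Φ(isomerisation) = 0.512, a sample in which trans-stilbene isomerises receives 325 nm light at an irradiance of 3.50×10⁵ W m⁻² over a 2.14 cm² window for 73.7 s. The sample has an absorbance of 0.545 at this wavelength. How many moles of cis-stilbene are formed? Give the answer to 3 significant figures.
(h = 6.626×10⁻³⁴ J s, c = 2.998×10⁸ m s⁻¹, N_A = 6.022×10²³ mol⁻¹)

0.00549 mol

Photon energy at 325 nm: hc/λ = (6.626×10⁻³⁴)(2.998×10⁸)/(325×10⁻⁹) = 6.112×10⁻¹⁹ J.
Energy delivered: (3.50×10⁵ W m⁻²)(2.14×10⁻⁴ m²)(73.7 s) = 5520 J.
Photons incident: 5520 / 6.112×10⁻¹⁹ = 9.031×10²¹, i.e. 9.031×10²¹/6.022×10²³ = 0.01500 mol.
Fraction absorbed: 1 − 10^(−0.545) = 0.7149.
Photons absorbed: 0.7149 × 0.01500 = 0.01072 mol.
Product: Φ × n_abs = 0.512 × 0.01072 = 0.005489 mol.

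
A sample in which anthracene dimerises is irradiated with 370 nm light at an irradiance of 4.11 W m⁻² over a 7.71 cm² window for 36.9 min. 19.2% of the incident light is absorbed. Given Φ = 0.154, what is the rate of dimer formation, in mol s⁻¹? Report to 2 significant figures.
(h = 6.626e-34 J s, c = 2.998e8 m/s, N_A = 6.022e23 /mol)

2.9e-10 mol s⁻¹

Photon energy at 370 nm: hc/λ = (6.626e-34)(2.998e8)/(370e-9) = 5.369e-19 J.
Energy delivered: (4.11 W m⁻²)(7.71e-4 m²)(2214 s) = 7.016 J.
Photons incident: 7.016 / 5.369e-19 = 1.307e19, i.e. 1.307e19/6.022e23 = 2.170e-5 mol.
Photons absorbed: 0.192 × 2.170e-5 = 4.166e-6 mol.
Product formed: 0.154 × 4.166e-6 = 6.416e-7 mol.
Rate: 6.416e-7 / 2214 s = 2.9e-10 mol s⁻¹.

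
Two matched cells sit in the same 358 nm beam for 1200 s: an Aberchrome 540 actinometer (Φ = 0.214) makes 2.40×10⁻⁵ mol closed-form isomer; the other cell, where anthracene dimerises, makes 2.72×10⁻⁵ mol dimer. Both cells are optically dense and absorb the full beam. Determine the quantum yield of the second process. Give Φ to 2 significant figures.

Φ = 0.24

Photons absorbed by the actinometer: 2.40×10⁻⁵ / 0.214 = 1.121×10⁻⁴ mol.
Φ(unknown) = 2.72×10⁻⁵ / 1.121×10⁻⁴ = 0.24.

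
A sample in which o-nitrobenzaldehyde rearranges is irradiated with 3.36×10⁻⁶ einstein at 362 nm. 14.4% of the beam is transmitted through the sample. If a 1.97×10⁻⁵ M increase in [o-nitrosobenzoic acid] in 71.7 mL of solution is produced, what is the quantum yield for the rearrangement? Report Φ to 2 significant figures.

Product: (1.97×10⁻⁵ M)(0.0717 L) = 1.412×10⁻⁶ mol.
Fraction absorbed: 1 − 14.4/100 = 0.8560.
Photons absorbed: 0.8560 × 3.36×10⁻⁶ = 2.876×10⁻⁶ mol.
Φ = 1.412×10⁻⁶ mol / 2.876×10⁻⁶ mol photons = 0.49.

Φ = 0.49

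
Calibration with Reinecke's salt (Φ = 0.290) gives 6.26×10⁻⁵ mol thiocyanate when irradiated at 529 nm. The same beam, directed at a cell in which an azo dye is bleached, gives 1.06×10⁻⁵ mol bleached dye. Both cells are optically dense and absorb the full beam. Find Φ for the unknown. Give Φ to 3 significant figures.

Photons absorbed by the actinometer: 6.26×10⁻⁵ / 0.290 = 2.159×10⁻⁴ mol.
Φ(unknown) = 1.06×10⁻⁵ / 2.159×10⁻⁴ = 0.0491.

Φ = 0.0491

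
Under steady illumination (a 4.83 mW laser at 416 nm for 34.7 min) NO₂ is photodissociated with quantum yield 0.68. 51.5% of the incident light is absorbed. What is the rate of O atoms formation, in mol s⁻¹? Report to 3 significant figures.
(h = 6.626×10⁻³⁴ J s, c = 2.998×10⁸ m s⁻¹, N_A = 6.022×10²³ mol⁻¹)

Photon energy at 416 nm: hc/λ = (6.626×10⁻³⁴)(2.998×10⁸)/(416×10⁻⁹) = 4.775×10⁻¹⁹ J.
Energy delivered: (4.83 mW)(2082 s) = 10.06 J.
Photons incident: 10.06 / 4.775×10⁻¹⁹ = 2.107×10¹⁹, i.e. 2.107×10¹⁹/6.022×10²³ = 3.499×10⁻⁵ mol.
Photons absorbed: 0.515 × 3.499×10⁻⁵ = 1.802×10⁻⁵ mol.
Product formed: 0.68 × 1.802×10⁻⁵ = 1.225×10⁻⁵ mol.
Rate: 1.225×10⁻⁵ / 2082 s = 5.88×10⁻⁹ mol s⁻¹.

5.88×10⁻⁹ mol s⁻¹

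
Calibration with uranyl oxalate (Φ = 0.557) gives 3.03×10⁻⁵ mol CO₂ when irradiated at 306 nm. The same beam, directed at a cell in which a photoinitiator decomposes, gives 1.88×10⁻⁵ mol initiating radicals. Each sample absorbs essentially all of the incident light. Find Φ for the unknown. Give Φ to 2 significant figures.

Φ = 0.35

Photons absorbed by the actinometer: 3.03×10⁻⁵ / 0.557 = 5.440×10⁻⁵ mol.
Φ(unknown) = 1.88×10⁻⁵ / 5.440×10⁻⁵ = 0.35.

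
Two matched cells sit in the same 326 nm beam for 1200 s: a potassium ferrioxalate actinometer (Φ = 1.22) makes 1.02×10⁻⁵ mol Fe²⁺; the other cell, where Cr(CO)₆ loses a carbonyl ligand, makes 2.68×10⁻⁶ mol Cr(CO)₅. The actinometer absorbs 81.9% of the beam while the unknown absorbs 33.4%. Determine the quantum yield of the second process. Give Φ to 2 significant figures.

Φ = 0.79

Photons absorbed by the actinometer: 1.02×10⁻⁵ / 1.22 = 8.361×10⁻⁶ mol.
Incident flux: 8.361×10⁻⁶ / 0.819 = 1.021×10⁻⁵ einstein.
Absorbed by unknown: 0.334 × 1.021×10⁻⁵ = 3.410×10⁻⁶ mol.
Φ(unknown) = 2.68×10⁻⁶ / 3.410×10⁻⁶ = 0.79.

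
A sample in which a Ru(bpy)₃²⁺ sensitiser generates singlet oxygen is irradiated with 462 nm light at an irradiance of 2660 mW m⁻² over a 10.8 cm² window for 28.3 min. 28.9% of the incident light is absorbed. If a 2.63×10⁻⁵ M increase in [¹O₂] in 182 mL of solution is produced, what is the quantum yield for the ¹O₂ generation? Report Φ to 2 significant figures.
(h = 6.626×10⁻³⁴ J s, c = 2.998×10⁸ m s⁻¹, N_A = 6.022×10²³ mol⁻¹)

Product: (2.63×10⁻⁵ M)(0.182 L) = 4.787×10⁻⁶ mol.
Photon energy at 462 nm: hc/λ = (6.626×10⁻³⁴)(2.998×10⁸)/(462×10⁻⁹) = 4.300×10⁻¹⁹ J.
Energy delivered: (2660 mW m⁻²)(10.8×10⁻⁴ m²)(1698 s) = 4.878 J.
Photons incident: 4.878 / 4.300×10⁻¹⁹ = 1.134×10¹⁹, i.e. 1.134×10¹⁹/6.022×10²³ = 1.883×10⁻⁵ mol.
Photons absorbed: 0.289 × 1.883×10⁻⁵ = 5.442×10⁻⁶ mol.
Φ = 4.787×10⁻⁶ mol / 5.442×10⁻⁶ mol photons = 0.88.

Φ = 0.88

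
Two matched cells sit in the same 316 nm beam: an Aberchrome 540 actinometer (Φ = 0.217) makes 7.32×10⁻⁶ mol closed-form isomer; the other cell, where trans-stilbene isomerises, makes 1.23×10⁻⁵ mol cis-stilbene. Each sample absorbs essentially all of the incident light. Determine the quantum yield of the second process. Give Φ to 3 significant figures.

Φ = 0.365

Photons absorbed by the actinometer: 7.32×10⁻⁶ / 0.217 = 3.373×10⁻⁵ mol.
Φ(unknown) = 1.23×10⁻⁵ / 3.373×10⁻⁵ = 0.365.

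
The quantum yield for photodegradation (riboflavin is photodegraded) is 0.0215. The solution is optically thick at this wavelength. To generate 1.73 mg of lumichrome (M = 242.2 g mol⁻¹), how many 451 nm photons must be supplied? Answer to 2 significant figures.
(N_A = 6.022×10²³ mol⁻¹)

Product: 1.73 mg / 242.2 g mol⁻¹ = 7.143×10⁻⁶ mol.
Photons that must be absorbed: 7.143×10⁻⁶ / 0.0215 = 3.322×10⁻⁴ mol.
Photon count: 3.322×10⁻⁴ × 6.022×10²³ = 2.0×10²⁰.

2.0×10²⁰ photons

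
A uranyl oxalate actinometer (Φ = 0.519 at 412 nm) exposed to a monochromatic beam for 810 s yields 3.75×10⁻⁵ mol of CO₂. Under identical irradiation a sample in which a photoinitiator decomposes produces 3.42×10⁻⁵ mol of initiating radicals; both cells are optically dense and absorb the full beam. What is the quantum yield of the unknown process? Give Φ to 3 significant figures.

Φ = 0.473

Photons absorbed by the actinometer: 3.75×10⁻⁵ / 0.519 = 7.225×10⁻⁵ mol.
Φ(unknown) = 3.42×10⁻⁵ / 7.225×10⁻⁵ = 0.473.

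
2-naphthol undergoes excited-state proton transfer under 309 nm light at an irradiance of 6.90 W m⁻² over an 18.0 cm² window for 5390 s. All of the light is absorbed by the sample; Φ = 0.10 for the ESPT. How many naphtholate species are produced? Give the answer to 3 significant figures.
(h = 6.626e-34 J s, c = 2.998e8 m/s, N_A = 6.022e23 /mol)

Photon energy at 309 nm: hc/λ = (6.626e-34)(2.998e8)/(309e-9) = 6.429e-19 J.
Energy delivered: (6.90 W m⁻²)(18.0e-4 m²)(5390 s) = 66.94 J.
Photons incident: 66.94 / 6.429e-19 = 1.041e20, i.e. 1.041e20/6.022e23 = 1.729e-4 mol.
Product: Φ × n_abs = 0.10 × 1.729e-4 = 1.729e-5 mol.
As a count: 1.729e-5 × 6.022e23 = 1.04e19.

1.04e19 species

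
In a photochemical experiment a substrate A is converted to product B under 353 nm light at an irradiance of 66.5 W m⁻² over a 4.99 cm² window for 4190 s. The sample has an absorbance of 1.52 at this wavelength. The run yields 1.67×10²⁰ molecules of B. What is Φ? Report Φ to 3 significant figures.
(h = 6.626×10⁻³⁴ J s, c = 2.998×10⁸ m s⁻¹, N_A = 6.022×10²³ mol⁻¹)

Product: 1.67×10²⁰ / 6.022×10²³ = 2.773×10⁻⁴ mol.
Photon energy at 353 nm: hc/λ = (6.626×10⁻³⁴)(2.998×10⁸)/(353×10⁻⁹) = 5.627×10⁻¹⁹ J.
Energy delivered: (66.5 W m⁻²)(4.99×10⁻⁴ m²)(4190 s) = 139.0 J.
Photons incident: 139.0 / 5.627×10⁻¹⁹ = 2.470×10²⁰, i.e. 2.470×10²⁰/6.022×10²³ = 4.102×10⁻⁴ mol.
Fraction absorbed: 1 − 10^(−1.52) = 0.9698.
Photons absorbed: 0.9698 × 4.102×10⁻⁴ = 3.978×10⁻⁴ mol.
Φ = 2.773×10⁻⁴ mol / 3.978×10⁻⁴ mol photons = 0.697.

Φ = 0.697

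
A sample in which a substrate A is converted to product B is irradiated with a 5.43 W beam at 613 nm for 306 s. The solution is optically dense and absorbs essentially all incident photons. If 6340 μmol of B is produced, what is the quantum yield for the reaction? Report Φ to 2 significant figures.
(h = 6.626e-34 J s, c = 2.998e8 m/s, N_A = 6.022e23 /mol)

Product: 6340 μmol = 0.00634 mol.
Photon energy at 613 nm: hc/λ = (6.626e-34)(2.998e8)/(613e-9) = 3.241e-19 J.
Energy delivered: (5.43 W)(306 s) = 1662 J.
Photons incident: 1662 / 3.241e-19 = 5.128e21, i.e. 5.128e21/6.022e23 = 0.008515 mol.
Φ = 0.00634 mol / 0.008515 mol photons = 0.74.

Φ = 0.74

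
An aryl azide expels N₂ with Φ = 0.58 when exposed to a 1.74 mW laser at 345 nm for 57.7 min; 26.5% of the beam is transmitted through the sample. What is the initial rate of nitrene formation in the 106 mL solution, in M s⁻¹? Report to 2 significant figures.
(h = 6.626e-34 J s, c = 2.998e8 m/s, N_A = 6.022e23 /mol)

2.0e-8 M s⁻¹

Photon energy at 345 nm: hc/λ = (6.626e-34)(2.998e8)/(345e-9) = 5.758e-19 J.
Energy delivered: (1.74 mW)(3462 s) = 6.024 J.
Photons incident: 6.024 / 5.758e-19 = 1.046e19, i.e. 1.046e19/6.022e23 = 1.737e-5 mol.
Fraction absorbed: 1 − 26.5/100 = 0.7350.
Photons absorbed: 0.7350 × 1.737e-5 = 1.277e-5 mol.
Product formed: 0.58 × 1.277e-5 = 7.407e-6 mol.
Rate: 7.407e-6 mol / (3462 s × 0.106 L) = 2.0e-8 M s⁻¹.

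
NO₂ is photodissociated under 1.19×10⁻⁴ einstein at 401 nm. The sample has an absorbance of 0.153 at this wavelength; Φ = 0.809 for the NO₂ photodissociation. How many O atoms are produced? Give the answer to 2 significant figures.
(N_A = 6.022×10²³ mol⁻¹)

1.7×10¹⁹ atoms

Fraction absorbed: 1 − 10^(−0.153) = 0.2969.
Photons absorbed: 0.2969 × 1.19×10⁻⁴ = 3.533×10⁻⁵ mol.
Product: Φ × n_abs = 0.809 × 3.533×10⁻⁵ = 2.858×10⁻⁵ mol.
As a count: 2.858×10⁻⁵ × 6.022×10²³ = 1.7×10¹⁹.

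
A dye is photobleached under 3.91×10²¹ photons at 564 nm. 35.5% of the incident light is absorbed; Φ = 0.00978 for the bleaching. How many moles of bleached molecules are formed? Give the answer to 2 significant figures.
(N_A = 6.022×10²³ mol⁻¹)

2.3×10⁻⁵ mol

Moles of photons: 3.91×10²¹ / 6.022×10²³ = 0.006493 mol.
Photons absorbed: 0.355 × 0.006493 = 0.002305 mol.
Product: Φ × n_abs = 0.00978 × 0.002305 = 2.254×10⁻⁵ mol.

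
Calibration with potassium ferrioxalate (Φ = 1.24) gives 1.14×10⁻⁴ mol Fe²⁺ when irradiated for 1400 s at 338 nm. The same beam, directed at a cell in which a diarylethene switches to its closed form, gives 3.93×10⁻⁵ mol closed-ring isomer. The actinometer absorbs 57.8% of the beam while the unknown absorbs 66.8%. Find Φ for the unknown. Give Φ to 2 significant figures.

Φ = 0.37

Photons absorbed by the actinometer: 1.14×10⁻⁴ / 1.24 = 9.194×10⁻⁵ mol.
Incident flux: 9.194×10⁻⁵ / 0.578 = 1.591×10⁻⁴ einstein.
Absorbed by unknown: 0.668 × 1.591×10⁻⁴ = 1.063×10⁻⁴ mol.
Φ(unknown) = 3.93×10⁻⁵ / 1.063×10⁻⁴ = 0.37.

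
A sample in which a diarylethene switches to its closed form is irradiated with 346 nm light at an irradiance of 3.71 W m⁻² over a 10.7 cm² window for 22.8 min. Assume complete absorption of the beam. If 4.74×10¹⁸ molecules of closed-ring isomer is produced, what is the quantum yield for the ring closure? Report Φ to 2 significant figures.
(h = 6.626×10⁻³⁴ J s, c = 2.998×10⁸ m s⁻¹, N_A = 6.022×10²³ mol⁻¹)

Product: 4.74×10¹⁸ / 6.022×10²³ = 7.871×10⁻⁶ mol.
Photon energy at 346 nm: hc/λ = (6.626×10⁻³⁴)(2.998×10⁸)/(346×10⁻⁹) = 5.741×10⁻¹⁹ J.
Energy delivered: (3.71 W m⁻²)(10.7×10⁻⁴ m²)(1368 s) = 5.431 J.
Photons incident: 5.431 / 5.741×10⁻¹⁹ = 9.460×10¹⁸, i.e. 9.460×10¹⁸/6.022×10²³ = 1.571×10⁻⁵ mol.
Φ = 7.871×10⁻⁶ mol / 1.571×10⁻⁵ mol photons = 0.50.

Φ = 0.50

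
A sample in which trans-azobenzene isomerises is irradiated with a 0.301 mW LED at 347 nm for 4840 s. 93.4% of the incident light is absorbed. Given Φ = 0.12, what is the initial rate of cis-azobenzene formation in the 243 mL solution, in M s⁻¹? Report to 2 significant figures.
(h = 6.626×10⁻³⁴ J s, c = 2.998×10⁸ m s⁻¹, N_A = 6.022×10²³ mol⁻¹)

4.0×10⁻¹⁰ M s⁻¹

Photon energy at 347 nm: hc/λ = (6.626×10⁻³⁴)(2.998×10⁸)/(347×10⁻⁹) = 5.725×10⁻¹⁹ J.
Energy delivered: (0.301 mW)(4840 s) = 1.457 J.
Photons incident: 1.457 / 5.725×10⁻¹⁹ = 2.545×10¹⁸, i.e. 2.545×10¹⁸/6.022×10²³ = 4.226×10⁻⁶ mol.
Photons absorbed: 0.934 × 4.226×10⁻⁶ = 3.947×10⁻⁶ mol.
Product formed: 0.12 × 3.947×10⁻⁶ = 4.736×10⁻⁷ mol.
Rate: 4.736×10⁻⁷ mol / (4840 s × 0.243 L) = 4.0×10⁻¹⁰ M s⁻¹.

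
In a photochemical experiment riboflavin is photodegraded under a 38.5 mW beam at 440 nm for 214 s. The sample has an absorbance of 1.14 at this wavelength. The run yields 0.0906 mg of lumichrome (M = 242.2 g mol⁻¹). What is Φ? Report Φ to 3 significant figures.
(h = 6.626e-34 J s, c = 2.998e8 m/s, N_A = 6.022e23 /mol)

Φ = 0.0133

Product: 0.0906 mg / 242.2 g mol⁻¹ = 3.741e-7 mol.
Photon energy at 440 nm: hc/λ = (6.626e-34)(2.998e8)/(440e-9) = 4.515e-19 J.
Energy delivered: (38.5 mW)(214 s) = 8.239 J.
Photons incident: 8.239 / 4.515e-19 = 1.825e19, i.e. 1.825e19/6.022e23 = 3.031e-5 mol.
Fraction absorbed: 1 − 10^(−1.14) = 0.9276.
Photons absorbed: 0.9276 × 3.031e-5 = 2.812e-5 mol.
Φ = 3.741e-7 mol / 2.812e-5 mol photons = 0.0133.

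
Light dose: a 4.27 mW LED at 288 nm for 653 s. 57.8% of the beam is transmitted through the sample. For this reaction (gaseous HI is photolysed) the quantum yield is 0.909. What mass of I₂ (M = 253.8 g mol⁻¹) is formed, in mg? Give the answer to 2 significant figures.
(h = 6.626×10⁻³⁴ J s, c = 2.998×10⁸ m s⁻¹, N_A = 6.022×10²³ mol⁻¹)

0.65 mg

Photon energy at 288 nm: hc/λ = (6.626×10⁻³⁴)(2.998×10⁸)/(288×10⁻⁹) = 6.897×10⁻¹⁹ J.
Energy delivered: (4.27 mW)(653 s) = 2.788 J.
Photons incident: 2.788 / 6.897×10⁻¹⁹ = 4.042×10¹⁸, i.e. 4.042×10¹⁸/6.022×10²³ = 6.712×10⁻⁶ mol.
Fraction absorbed: 1 − 57.8/100 = 0.4220.
Photons absorbed: 0.4220 × 6.712×10⁻⁶ = 2.832×10⁻⁶ mol.
Product: Φ × n_abs = 0.909 × 2.832×10⁻⁶ = 2.574×10⁻⁶ mol.
Mass: 2.574×10⁻⁶ × 253.8 = 6.533×10⁻⁴ g = 0.65 mg.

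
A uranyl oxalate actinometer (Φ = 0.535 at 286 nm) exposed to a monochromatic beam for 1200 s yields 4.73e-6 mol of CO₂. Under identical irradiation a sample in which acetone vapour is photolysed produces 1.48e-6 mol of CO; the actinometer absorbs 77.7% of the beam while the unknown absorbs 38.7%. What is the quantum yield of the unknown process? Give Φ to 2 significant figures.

Photons absorbed by the actinometer: 4.73e-6 / 0.535 = 8.841e-6 mol.
Incident flux: 8.841e-6 / 0.777 = 1.138e-5 einstein.
Absorbed by unknown: 0.387 × 1.138e-5 = 4.404e-6 mol.
Φ(unknown) = 1.48e-6 / 4.404e-6 = 0.34.

Φ = 0.34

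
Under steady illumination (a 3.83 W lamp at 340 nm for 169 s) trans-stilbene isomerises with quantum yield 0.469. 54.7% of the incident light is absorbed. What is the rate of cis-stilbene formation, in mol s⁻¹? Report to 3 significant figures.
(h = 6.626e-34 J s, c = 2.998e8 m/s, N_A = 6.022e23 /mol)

Photon energy at 340 nm: hc/λ = (6.626e-34)(2.998e8)/(340e-9) = 5.843e-19 J.
Energy delivered: (3.83 W)(169 s) = 647.3 J.
Photons incident: 647.3 / 5.843e-19 = 1.108e21, i.e. 1.108e21/6.022e23 = 0.001840 mol.
Photons absorbed: 0.547 × 0.001840 = 0.001006 mol.
Product formed: 0.469 × 0.001006 = 4.718e-4 mol.
Rate: 4.718e-4 / 169 s = 2.79e-6 mol s⁻¹.

2.79e-6 mol s⁻¹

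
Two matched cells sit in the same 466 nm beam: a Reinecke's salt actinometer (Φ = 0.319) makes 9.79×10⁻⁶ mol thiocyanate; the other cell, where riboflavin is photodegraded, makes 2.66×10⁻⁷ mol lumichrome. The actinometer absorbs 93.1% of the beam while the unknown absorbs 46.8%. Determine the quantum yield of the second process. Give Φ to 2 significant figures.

Photons absorbed by the actinometer: 9.79×10⁻⁶ / 0.319 = 3.069×10⁻⁵ mol.
Incident flux: 3.069×10⁻⁵ / 0.931 = 3.296×10⁻⁵ einstein.
Absorbed by unknown: 0.468 × 3.296×10⁻⁵ = 1.543×10⁻⁵ mol.
Φ(unknown) = 2.66×10⁻⁷ / 1.543×10⁻⁵ = 0.017.

Φ = 0.017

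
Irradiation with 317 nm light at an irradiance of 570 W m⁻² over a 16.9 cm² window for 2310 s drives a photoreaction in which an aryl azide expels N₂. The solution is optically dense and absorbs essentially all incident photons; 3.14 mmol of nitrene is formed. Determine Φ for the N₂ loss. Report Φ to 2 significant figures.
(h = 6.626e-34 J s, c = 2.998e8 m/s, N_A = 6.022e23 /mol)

Φ = 0.53

Product: 3.14 mmol = 0.00314 mol.
Photon energy at 317 nm: hc/λ = (6.626e-34)(2.998e8)/(317e-9) = 6.266e-19 J.
Energy delivered: (570 W m⁻²)(16.9e-4 m²)(2310 s) = 2225 J.
Photons incident: 2225 / 6.266e-19 = 3.551e21, i.e. 3.551e21/6.022e23 = 0.005897 mol.
Φ = 0.00314 mol / 0.005897 mol photons = 0.53.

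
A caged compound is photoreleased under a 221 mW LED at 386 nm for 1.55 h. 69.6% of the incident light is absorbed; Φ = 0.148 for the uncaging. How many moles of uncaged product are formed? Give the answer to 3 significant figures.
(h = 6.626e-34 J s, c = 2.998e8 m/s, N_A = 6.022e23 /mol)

Photon energy at 386 nm: hc/λ = (6.626e-34)(2.998e8)/(386e-9) = 5.146e-19 J.
Energy delivered: (221 mW)(5580 s) = 1233 J.
Photons incident: 1233 / 5.146e-19 = 2.396e21, i.e. 2.396e21/6.022e23 = 0.003979 mol.
Photons absorbed: 0.696 × 0.003979 = 0.002769 mol.
Product: Φ × n_abs = 0.148 × 0.002769 = 4.098e-4 mol.

4.10e-4 mol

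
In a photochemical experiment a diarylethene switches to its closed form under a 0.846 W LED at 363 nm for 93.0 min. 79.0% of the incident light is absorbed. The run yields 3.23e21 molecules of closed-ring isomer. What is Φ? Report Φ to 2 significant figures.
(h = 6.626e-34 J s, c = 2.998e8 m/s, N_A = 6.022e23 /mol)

Product: 3.23e21 / 6.022e23 = 0.005364 mol.
Photon energy at 363 nm: hc/λ = (6.626e-34)(2.998e8)/(363e-9) = 5.472e-19 J.
Energy delivered: (0.846 W)(5580 s) = 4721 J.
Photons incident: 4721 / 5.472e-19 = 8.628e21, i.e. 8.628e21/6.022e23 = 0.01433 mol.
Photons absorbed: 0.790 × 0.01433 = 0.01132 mol.
Φ = 0.005364 mol / 0.01132 mol photons = 0.47.

Φ = 0.47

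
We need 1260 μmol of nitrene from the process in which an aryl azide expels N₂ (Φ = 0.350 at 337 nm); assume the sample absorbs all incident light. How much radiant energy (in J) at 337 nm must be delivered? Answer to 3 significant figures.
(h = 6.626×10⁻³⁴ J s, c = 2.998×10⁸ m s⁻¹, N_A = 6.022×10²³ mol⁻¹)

1280 J

Product: 1260 μmol = 0.00126 mol.
Photons that must be absorbed: 0.00126 / 0.350 = 0.003600 mol.
Photon energy: hc/λ = 5.895×10⁻¹⁹ J; per mole, 3.550×10⁵ J mol⁻¹.
Energy required: 0.003600 × 3.550×10⁵ = 1280 J.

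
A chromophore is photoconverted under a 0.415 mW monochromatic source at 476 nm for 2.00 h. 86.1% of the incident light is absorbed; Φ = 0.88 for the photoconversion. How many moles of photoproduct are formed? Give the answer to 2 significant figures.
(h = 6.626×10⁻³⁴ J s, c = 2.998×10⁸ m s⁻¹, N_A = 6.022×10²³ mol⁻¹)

9.0×10⁻⁶ mol

Photon energy at 476 nm: hc/λ = (6.626×10⁻³⁴)(2.998×10⁸)/(476×10⁻⁹) = 4.173×10⁻¹⁹ J.
Energy delivered: (0.415 mW)(7200 s) = 2.988 J.
Photons incident: 2.988 / 4.173×10⁻¹⁹ = 7.160×10¹⁸, i.e. 7.160×10¹⁸/6.022×10²³ = 1.189×10⁻⁵ mol.
Photons absorbed: 0.861 × 1.189×10⁻⁵ = 1.024×10⁻⁵ mol.
Product: Φ × n_abs = 0.88 × 1.024×10⁻⁵ = 9.011×10⁻⁶ mol.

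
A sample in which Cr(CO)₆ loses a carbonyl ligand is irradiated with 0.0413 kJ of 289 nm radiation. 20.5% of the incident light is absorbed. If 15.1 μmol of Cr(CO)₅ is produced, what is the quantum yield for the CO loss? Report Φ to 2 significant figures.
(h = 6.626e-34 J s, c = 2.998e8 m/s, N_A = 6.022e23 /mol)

Φ = 0.74

Product: 15.1 μmol = 1.51e-5 mol.
Photon energy at 289 nm: hc/λ = (6.626e-34)(2.998e8)/(289e-9) = 6.874e-19 J.
Incident energy: 0.0413 kJ = 41.3 J.
Photons incident: 41.3 / 6.874e-19 = 6.008e19, i.e. 6.008e19/6.022e23 = 9.977e-5 mol.
Photons absorbed: 0.205 × 9.977e-5 = 2.045e-5 mol.
Φ = 1.51e-5 mol / 2.045e-5 mol photons = 0.74.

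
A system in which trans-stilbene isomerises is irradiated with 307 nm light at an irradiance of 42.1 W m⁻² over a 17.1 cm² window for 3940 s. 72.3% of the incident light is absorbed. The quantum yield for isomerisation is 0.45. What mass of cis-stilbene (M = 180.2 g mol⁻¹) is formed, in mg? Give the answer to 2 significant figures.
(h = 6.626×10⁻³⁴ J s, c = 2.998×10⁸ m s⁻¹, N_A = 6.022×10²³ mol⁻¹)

Photon energy at 307 nm: hc/λ = (6.626×10⁻³⁴)(2.998×10⁸)/(307×10⁻⁹) = 6.471×10⁻¹⁹ J.
Energy delivered: (42.1 W m⁻²)(17.1×10⁻⁴ m²)(3940 s) = 283.6 J.
Photons incident: 283.6 / 6.471×10⁻¹⁹ = 4.383×10²⁰, i.e. 4.383×10²⁰/6.022×10²³ = 7.278×10⁻⁴ mol.
Photons absorbed: 0.723 × 7.278×10⁻⁴ = 5.262×10⁻⁴ mol.
Product: Φ × n_abs = 0.45 × 5.262×10⁻⁴ = 2.368×10⁻⁴ mol.
Mass: 2.368×10⁻⁴ × 180.2 = 0.04267 g = 43 mg.

43 mg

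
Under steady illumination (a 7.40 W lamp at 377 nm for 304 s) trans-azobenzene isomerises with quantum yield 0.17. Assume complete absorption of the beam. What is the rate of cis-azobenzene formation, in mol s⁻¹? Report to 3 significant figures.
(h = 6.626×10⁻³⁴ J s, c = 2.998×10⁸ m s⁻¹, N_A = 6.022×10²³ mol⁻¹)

Photon energy at 377 nm: hc/λ = (6.626×10⁻³⁴)(2.998×10⁸)/(377×10⁻⁹) = 5.269×10⁻¹⁹ J.
Energy delivered: (7.40 W)(304 s) = 2250 J.
Photons incident: 2250 / 5.269×10⁻¹⁹ = 4.270×10²¹, i.e. 4.270×10²¹/6.022×10²³ = 0.007091 mol.
Product formed: 0.17 × 0.007091 = 0.001205 mol.
Rate: 0.001205 / 304 s = 3.96×10⁻⁶ mol s⁻¹.

3.96×10⁻⁶ mol s⁻¹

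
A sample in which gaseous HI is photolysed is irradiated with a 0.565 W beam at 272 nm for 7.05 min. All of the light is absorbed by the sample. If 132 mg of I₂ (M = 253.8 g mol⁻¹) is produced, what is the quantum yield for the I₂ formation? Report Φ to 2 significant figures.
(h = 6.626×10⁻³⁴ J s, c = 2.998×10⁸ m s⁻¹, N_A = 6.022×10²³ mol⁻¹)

Product: 132 mg / 253.8 g mol⁻¹ = 5.201×10⁻⁴ mol.
Photon energy at 272 nm: hc/λ = (6.626×10⁻³⁴)(2.998×10⁸)/(272×10⁻⁹) = 7.303×10⁻¹⁹ J.
Energy delivered: (0.565 W)(423 s) = 239.0 J.
Photons incident: 239.0 / 7.303×10⁻¹⁹ = 3.273×10²⁰, i.e. 3.273×10²⁰/6.022×10²³ = 5.435×10⁻⁴ mol.
Φ = 5.201×10⁻⁴ mol / 5.435×10⁻⁴ mol photons = 0.96.

Φ = 0.96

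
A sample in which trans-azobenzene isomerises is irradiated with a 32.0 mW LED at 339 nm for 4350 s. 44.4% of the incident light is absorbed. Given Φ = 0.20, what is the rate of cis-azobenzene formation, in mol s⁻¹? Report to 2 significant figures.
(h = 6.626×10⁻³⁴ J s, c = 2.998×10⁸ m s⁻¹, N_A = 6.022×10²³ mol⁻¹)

8.1×10⁻⁹ mol s⁻¹

Photon energy at 339 nm: hc/λ = (6.626×10⁻³⁴)(2.998×10⁸)/(339×10⁻⁹) = 5.860×10⁻¹⁹ J.
Energy delivered: (32.0 mW)(4350 s) = 139.2 J.
Photons incident: 139.2 / 5.860×10⁻¹⁹ = 2.375×10²⁰, i.e. 2.375×10²⁰/6.022×10²³ = 3.944×10⁻⁴ mol.
Photons absorbed: 0.444 × 3.944×10⁻⁴ = 1.751×10⁻⁴ mol.
Product formed: 0.20 × 1.751×10⁻⁴ = 3.502×10⁻⁵ mol.
Rate: 3.502×10⁻⁵ / 4350 s = 8.1×10⁻⁹ mol s⁻¹.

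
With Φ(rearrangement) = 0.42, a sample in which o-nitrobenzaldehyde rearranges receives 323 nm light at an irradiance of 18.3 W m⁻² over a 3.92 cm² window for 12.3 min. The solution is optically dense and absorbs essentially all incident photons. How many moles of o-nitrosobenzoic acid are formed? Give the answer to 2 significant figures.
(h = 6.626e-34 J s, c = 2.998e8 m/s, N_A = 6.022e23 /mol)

Photon energy at 323 nm: hc/λ = (6.626e-34)(2.998e8)/(323e-9) = 6.150e-19 J.
Energy delivered: (18.3 W m⁻²)(3.92e-4 m²)(738 s) = 5.294 J.
Photons incident: 5.294 / 6.150e-19 = 8.608e18, i.e. 8.608e18/6.022e23 = 1.429e-5 mol.
Product: Φ × n_abs = 0.42 × 1.429e-5 = 6.002e-6 mol.

6.0e-6 mol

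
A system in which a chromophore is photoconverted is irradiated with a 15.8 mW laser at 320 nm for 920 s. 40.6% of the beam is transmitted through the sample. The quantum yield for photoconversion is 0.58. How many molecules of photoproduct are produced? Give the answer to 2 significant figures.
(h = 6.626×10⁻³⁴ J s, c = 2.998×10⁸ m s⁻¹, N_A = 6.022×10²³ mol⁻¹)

Photon energy at 320 nm: hc/λ = (6.626×10⁻³⁴)(2.998×10⁸)/(320×10⁻⁹) = 6.208×10⁻¹⁹ J.
Energy delivered: (15.8 mW)(920 s) = 14.54 J.
Photons incident: 14.54 / 6.208×10⁻¹⁹ = 2.342×10¹⁹, i.e. 2.342×10¹⁹/6.022×10²³ = 3.889×10⁻⁵ mol.
Fraction absorbed: 1 − 40.6/100 = 0.5940.
Photons absorbed: 0.5940 × 3.889×10⁻⁵ = 2.310×10⁻⁵ mol.
Product: Φ × n_abs = 0.58 × 2.310×10⁻⁵ = 1.340×10⁻⁵ mol.
As a count: 1.340×10⁻⁵ × 6.022×10²³ = 8.1×10¹⁸.

8.1×10¹⁸ molecules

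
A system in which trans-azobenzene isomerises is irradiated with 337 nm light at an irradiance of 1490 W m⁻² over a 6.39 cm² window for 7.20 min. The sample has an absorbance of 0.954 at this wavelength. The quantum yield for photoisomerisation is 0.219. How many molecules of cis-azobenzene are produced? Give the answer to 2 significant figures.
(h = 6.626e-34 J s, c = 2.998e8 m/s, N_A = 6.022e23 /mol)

Photon energy at 337 nm: hc/λ = (6.626e-34)(2.998e8)/(337e-9) = 5.895e-19 J.
Energy delivered: (1490 W m⁻²)(6.39e-4 m²)(432 s) = 411.3 J.
Photons incident: 411.3 / 5.895e-19 = 6.977e20, i.e. 6.977e20/6.022e23 = 0.001159 mol.
Fraction absorbed: 1 − 10^(−0.954) = 0.8888.
Photons absorbed: 0.8888 × 0.001159 = 0.001030 mol.
Product: Φ × n_abs = 0.219 × 0.001030 = 2.256e-4 mol.
As a count: 2.256e-4 × 6.022e23 = 1.4e20.

1.4e20 molecules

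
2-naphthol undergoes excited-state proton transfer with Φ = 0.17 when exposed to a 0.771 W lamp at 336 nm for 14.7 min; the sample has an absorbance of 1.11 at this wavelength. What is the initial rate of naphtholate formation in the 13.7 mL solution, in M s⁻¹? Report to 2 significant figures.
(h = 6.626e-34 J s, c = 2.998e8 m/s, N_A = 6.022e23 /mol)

2.5e-5 M s⁻¹

Photon energy at 336 nm: hc/λ = (6.626e-34)(2.998e8)/(336e-9) = 5.912e-19 J.
Energy delivered: (0.771 W)(882 s) = 680.0 J.
Photons incident: 680.0 / 5.912e-19 = 1.150e21, i.e. 1.150e21/6.022e23 = 0.001910 mol.
Fraction absorbed: 1 − 10^(−1.11) = 0.9224.
Photons absorbed: 0.9224 × 0.001910 = 0.001762 mol.
Product formed: 0.17 × 0.001762 = 2.995e-4 mol.
Rate: 2.995e-4 mol / (882 s × 0.0137 L) = 2.5e-5 M s⁻¹.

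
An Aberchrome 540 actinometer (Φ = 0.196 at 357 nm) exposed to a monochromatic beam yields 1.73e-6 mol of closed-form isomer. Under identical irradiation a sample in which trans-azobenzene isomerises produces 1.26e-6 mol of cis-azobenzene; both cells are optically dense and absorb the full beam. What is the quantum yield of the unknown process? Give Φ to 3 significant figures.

Photons absorbed by the actinometer: 1.73e-6 / 0.196 = 8.827e-6 mol.
Φ(unknown) = 1.26e-6 / 8.827e-6 = 0.143.

Φ = 0.143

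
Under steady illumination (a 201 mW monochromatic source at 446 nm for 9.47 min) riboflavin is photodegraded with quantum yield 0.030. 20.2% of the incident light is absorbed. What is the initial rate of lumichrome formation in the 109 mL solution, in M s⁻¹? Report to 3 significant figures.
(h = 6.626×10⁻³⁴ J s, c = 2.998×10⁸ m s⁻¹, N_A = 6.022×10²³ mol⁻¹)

4.17×10⁻⁸ M s⁻¹

Photon energy at 446 nm: hc/λ = (6.626×10⁻³⁴)(2.998×10⁸)/(446×10⁻⁹) = 4.454×10⁻¹⁹ J.
Energy delivered: (201 mW)(568.2 s) = 114.2 J.
Photons incident: 114.2 / 4.454×10⁻¹⁹ = 2.564×10²⁰, i.e. 2.564×10²⁰/6.022×10²³ = 4.258×10⁻⁴ mol.
Photons absorbed: 0.202 × 4.258×10⁻⁴ = 8.601×10⁻⁵ mol.
Product formed: 0.030 × 8.601×10⁻⁵ = 2.580×10⁻⁶ mol.
Rate: 2.580×10⁻⁶ mol / (568.2 s × 0.109 L) = 4.17×10⁻⁸ M s⁻¹.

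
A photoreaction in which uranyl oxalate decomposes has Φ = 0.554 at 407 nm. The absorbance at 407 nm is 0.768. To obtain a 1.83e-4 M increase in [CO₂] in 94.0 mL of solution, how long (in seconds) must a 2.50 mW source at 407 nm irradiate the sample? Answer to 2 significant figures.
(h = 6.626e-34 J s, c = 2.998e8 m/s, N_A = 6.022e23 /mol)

Product: (1.83e-4 M)(0.094 L) = 1.720e-5 mol.
Photons that must be absorbed: 1.720e-5 / 0.554 = 3.105e-5 mol.
Fraction absorbed: 1 − 10^(−0.768) = 0.8294.
Incident photons needed: 3.105e-5 / 0.8294 = 3.744e-5 mol.
Photon energy: hc/λ = 4.881e-19 J; per mole, 2.939e5 J mol⁻¹.
Energy required: 3.744e-5 × 2.939e5 = 11.00 J.
Time: 11.00 J / 0.0025 W = 4400 s.

t ≈ 4400 s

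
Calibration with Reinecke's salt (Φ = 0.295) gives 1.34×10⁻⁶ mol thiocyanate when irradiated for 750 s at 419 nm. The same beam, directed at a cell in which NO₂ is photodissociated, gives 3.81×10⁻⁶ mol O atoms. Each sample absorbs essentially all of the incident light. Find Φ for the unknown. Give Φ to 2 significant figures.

Photons absorbed by the actinometer: 1.34×10⁻⁶ / 0.295 = 4.542×10⁻⁶ mol.
Φ(unknown) = 3.81×10⁻⁶ / 4.542×10⁻⁶ = 0.84.

Φ = 0.84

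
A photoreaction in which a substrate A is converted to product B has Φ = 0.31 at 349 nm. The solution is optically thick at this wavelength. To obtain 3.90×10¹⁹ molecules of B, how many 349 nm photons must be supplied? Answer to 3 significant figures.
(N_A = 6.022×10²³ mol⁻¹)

1.26×10²⁰ photons

Product: 3.90×10¹⁹ / 6.022×10²³ = 6.476×10⁻⁵ mol.
Photons that must be absorbed: 6.476×10⁻⁵ / 0.31 = 2.089×10⁻⁴ mol.
Photon count: 2.089×10⁻⁴ × 6.022×10²³ = 1.26×10²⁰.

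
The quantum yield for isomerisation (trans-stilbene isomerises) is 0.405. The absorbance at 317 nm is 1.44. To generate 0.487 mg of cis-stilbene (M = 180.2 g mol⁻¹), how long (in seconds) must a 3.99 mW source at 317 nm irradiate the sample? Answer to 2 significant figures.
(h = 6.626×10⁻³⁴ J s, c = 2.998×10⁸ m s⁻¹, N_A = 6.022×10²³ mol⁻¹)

t ≈ 650 s

Product: 0.487 mg / 180.2 g mol⁻¹ = 2.703×10⁻⁶ mol.
Photons that must be absorbed: 2.703×10⁻⁶ / 0.405 = 6.674×10⁻⁶ mol.
Fraction absorbed: 1 − 10^(−1.44) = 0.9637.
Incident photons needed: 6.674×10⁻⁶ / 0.9637 = 6.925×10⁻⁶ mol.
Photon energy: hc/λ = 6.266×10⁻¹⁹ J; per mole, 3.773×10⁵ J mol⁻¹.
Energy required: 6.925×10⁻⁶ × 3.773×10⁵ = 2.613 J.
Time: 2.613 J / 0.00399 W = 650 s.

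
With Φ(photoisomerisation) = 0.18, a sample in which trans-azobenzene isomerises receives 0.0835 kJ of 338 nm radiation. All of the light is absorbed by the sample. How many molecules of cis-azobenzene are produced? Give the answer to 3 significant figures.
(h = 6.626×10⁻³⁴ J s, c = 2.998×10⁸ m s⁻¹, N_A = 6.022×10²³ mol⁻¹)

Photon energy at 338 nm: hc/λ = (6.626×10⁻³⁴)(2.998×10⁸)/(338×10⁻⁹) = 5.877×10⁻¹⁹ J.
Incident energy: 0.0835 kJ = 83.5 J.
Photons incident: 83.5 / 5.877×10⁻¹⁹ = 1.421×10²⁰, i.e. 1.421×10²⁰/6.022×10²³ = 2.360×10⁻⁴ mol.
Product: Φ × n_abs = 0.18 × 2.360×10⁻⁴ = 4.248×10⁻⁵ mol.
As a count: 4.248×10⁻⁵ × 6.022×10²³ = 2.56×10¹⁹.

2.56×10¹⁹ molecules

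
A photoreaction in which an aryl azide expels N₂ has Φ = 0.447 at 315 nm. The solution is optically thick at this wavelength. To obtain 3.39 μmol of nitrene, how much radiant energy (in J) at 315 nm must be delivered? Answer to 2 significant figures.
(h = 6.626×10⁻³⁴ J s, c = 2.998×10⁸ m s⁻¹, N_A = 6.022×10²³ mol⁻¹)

2.9 J

Product: 3.39 μmol = 3.39×10⁻⁶ mol.
Photons that must be absorbed: 3.39×10⁻⁶ / 0.447 = 7.584×10⁻⁶ mol.
Photon energy: hc/λ = 6.306×10⁻¹⁹ J; per mole, 3.797×10⁵ J mol⁻¹.
Energy required: 7.584×10⁻⁶ × 3.797×10⁵ = 2.9 J.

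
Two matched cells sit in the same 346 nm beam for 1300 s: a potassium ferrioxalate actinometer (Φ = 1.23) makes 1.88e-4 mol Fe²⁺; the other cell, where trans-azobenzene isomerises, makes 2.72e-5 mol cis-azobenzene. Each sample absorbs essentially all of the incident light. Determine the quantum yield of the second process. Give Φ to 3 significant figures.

Φ = 0.178

Photons absorbed by the actinometer: 1.88e-4 / 1.23 = 1.528e-4 mol.
Φ(unknown) = 2.72e-5 / 1.528e-4 = 0.178.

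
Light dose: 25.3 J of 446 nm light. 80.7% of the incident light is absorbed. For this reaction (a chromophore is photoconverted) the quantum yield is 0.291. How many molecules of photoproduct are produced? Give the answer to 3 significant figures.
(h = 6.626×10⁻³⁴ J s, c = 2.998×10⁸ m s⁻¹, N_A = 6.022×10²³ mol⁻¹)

1.33×10¹⁹ molecules

Photon energy at 446 nm: hc/λ = (6.626×10⁻³⁴)(2.998×10⁸)/(446×10⁻⁹) = 4.454×10⁻¹⁹ J.
Photons incident: 25.3 / 4.454×10⁻¹⁹ = 5.680×10¹⁹, i.e. 5.680×10¹⁹/6.022×10²³ = 9.432×10⁻⁵ mol.
Photons absorbed: 0.807 × 9.432×10⁻⁵ = 7.612×10⁻⁵ mol.
Product: Φ × n_abs = 0.291 × 7.612×10⁻⁵ = 2.215×10⁻⁵ mol.
As a count: 2.215×10⁻⁵ × 6.022×10²³ = 1.33×10¹⁹.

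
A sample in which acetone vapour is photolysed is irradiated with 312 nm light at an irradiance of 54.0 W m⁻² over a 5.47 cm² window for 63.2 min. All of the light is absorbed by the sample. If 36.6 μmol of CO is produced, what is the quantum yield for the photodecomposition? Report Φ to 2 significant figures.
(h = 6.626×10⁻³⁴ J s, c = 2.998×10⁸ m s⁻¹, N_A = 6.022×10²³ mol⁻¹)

Φ = 0.13

Product: 36.6 μmol = 3.66×10⁻⁵ mol.
Photon energy at 312 nm: hc/λ = (6.626×10⁻³⁴)(2.998×10⁸)/(312×10⁻⁹) = 6.367×10⁻¹⁹ J.
Energy delivered: (54.0 W m⁻²)(5.47×10⁻⁴ m²)(3792 s) = 112.0 J.
Photons incident: 112.0 / 6.367×10⁻¹⁹ = 1.759×10²⁰, i.e. 1.759×10²⁰/6.022×10²³ = 2.921×10⁻⁴ mol.
Φ = 3.66×10⁻⁵ mol / 2.921×10⁻⁴ mol photons = 0.13.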